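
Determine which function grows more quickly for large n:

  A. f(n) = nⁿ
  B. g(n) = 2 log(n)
A

f(n) = nⁿ is O(nⁿ), while g(n) = 2 log(n) is O(log n).
Since O(nⁿ) grows faster than O(log n), f(n) dominates.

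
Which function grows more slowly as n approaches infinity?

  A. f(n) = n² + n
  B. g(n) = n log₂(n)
B

f(n) = n² + n is O(n²), while g(n) = n log₂(n) is O(n log n).
Since O(n log n) grows slower than O(n²), g(n) is dominated.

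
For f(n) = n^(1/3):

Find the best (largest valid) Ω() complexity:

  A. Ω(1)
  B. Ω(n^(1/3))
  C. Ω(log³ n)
B

f(n) = n^(1/3) is Ω(n^(1/3)).
All listed options are valid Big-Ω bounds (lower bounds),
but Ω(n^(1/3)) is the tightest (largest valid bound).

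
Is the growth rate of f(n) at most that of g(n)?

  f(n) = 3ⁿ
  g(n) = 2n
False

f(n) = 3ⁿ is O(3ⁿ), and g(n) = 2n is O(n).
Since O(3ⁿ) grows faster than O(n), f(n) = O(g(n)) is false.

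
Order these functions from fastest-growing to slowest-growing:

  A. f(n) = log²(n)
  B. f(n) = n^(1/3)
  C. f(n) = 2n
C > B > A

Comparing growth rates:
C = 2n is O(n)
B = n^(1/3) is O(n^(1/3))
A = log²(n) is O(log² n)

Therefore, the order from fastest to slowest is: C > B > A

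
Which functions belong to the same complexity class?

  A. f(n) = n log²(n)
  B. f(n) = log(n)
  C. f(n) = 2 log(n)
B and C

Examining each function:
  A. n log²(n) is O(n log² n)
  B. log(n) is O(log n)
  C. 2 log(n) is O(log n)

Functions B and C both have the same complexity class.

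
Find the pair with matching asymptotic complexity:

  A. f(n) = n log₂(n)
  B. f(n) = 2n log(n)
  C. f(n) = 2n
A and B

Examining each function:
  A. n log₂(n) is O(n log n)
  B. 2n log(n) is O(n log n)
  C. 2n is O(n)

Functions A and B both have the same complexity class.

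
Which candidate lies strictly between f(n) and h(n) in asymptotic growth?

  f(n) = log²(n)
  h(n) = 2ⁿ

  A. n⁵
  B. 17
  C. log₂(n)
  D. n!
A

We need g(n) with log²(n) = o(g(n)) and g(n) = o(2ⁿ), i.e. O(log² n) ≺ g ≺ O(2ⁿ).
Check each option:
  A. n⁵ — O(n⁵) is strictly between O(log² n) and O(2ⁿ) ✓
  B. 17 — O(1) does not grow strictly faster than f(n)
  C. log₂(n) — O(log n) does not grow strictly faster than f(n)
  D. n! — O(n!) does not grow strictly slower than h(n)

Only option A (n⁵) lies strictly between.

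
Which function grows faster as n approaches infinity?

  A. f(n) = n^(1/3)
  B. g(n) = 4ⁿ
B

f(n) = n^(1/3) is O(n^(1/3)), while g(n) = 4ⁿ is O(4ⁿ).
Since O(4ⁿ) grows faster than O(n^(1/3)), g(n) dominates.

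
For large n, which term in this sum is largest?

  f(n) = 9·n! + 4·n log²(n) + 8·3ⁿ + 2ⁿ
9·n!

Looking at each term:
  - 9·n! is O(n!)
  - 4·n log²(n) is O(n log² n)
  - 8·3ⁿ is O(3ⁿ)
  - 2ⁿ is O(2ⁿ)

The term 9·n! (O(n!)) grows fastest and dominates all others.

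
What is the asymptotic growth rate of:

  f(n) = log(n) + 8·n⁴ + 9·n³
Θ(n⁴)

Order the terms by growth rate: log(n) ≺ 9·n³ ≺ 8·n⁴.
The fastest-growing term 8·n⁴ dominates as n → ∞; dropping its constant factor gives Θ(n⁴).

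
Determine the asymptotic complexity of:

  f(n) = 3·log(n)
O(log n)

The dominant term in 3·log(n) is 3·log(n), which is Θ(log n).
Constants are absorbed, so the tightest bound is O(log n).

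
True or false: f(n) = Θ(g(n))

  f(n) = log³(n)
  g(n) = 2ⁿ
False

f(n) = log³(n) is O(log³ n), and g(n) = 2ⁿ is O(2ⁿ).
Since they have different growth rates, f(n) = Θ(g(n)) is false.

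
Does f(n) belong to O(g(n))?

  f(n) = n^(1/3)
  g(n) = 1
False

f(n) = n^(1/3) is O(n^(1/3)), and g(n) = 1 is O(1).
Since O(n^(1/3)) grows faster than O(1), f(n) = O(g(n)) is false.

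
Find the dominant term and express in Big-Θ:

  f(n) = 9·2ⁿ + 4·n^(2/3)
Θ(2ⁿ)

Order the terms by growth rate: 4·n^(2/3) ≺ 9·2ⁿ.
The fastest-growing term 9·2ⁿ dominates as n → ∞; dropping its constant factor gives Θ(2ⁿ).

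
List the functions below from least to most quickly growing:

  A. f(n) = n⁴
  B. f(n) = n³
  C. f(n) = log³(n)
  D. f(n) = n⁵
C < B < A < D

Comparing growth rates:
C = log³(n) is O(log³ n)
B = n³ is O(n³)
A = n⁴ is O(n⁴)
D = n⁵ is O(n⁵)

Therefore, the order from slowest to fastest is: C < B < A < D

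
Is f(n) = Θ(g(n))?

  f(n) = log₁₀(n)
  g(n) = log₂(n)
True

f(n) = log₁₀(n) and g(n) = log₂(n) are both O(log n).
Since they have the same asymptotic growth rate, f(n) = Θ(g(n)) is true.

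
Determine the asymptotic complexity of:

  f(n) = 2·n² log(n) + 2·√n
O(n² log n)

The dominant term in 2·n² log(n) + 2·√n is 2·n² log(n), which is Θ(n² log n).
Lower-order terms (2·√n) are asymptotically negligible.
Constants are absorbed, so the tightest bound is O(n² log n).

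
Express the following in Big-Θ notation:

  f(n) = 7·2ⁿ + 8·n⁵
Θ(2ⁿ)

Order the terms by growth rate: 8·n⁵ ≺ 7·2ⁿ.
The fastest-growing term 7·2ⁿ dominates as n → ∞; dropping its constant factor gives Θ(2ⁿ).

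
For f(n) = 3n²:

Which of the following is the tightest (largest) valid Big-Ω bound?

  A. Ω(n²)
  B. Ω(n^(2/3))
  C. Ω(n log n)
A

f(n) = 3n² is Ω(n²).
All listed options are valid Big-Ω bounds (lower bounds),
but Ω(n²) is the tightest (largest valid bound).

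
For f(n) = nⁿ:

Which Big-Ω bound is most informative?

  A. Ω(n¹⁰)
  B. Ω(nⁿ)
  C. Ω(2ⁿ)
B

f(n) = nⁿ is Ω(nⁿ).
All listed options are valid Big-Ω bounds (lower bounds),
but Ω(nⁿ) is the tightest (largest valid bound).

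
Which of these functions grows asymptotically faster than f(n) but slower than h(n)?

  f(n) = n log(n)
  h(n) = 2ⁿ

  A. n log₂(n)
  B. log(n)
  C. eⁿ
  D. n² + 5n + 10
D

We need g(n) with n log(n) = o(g(n)) and g(n) = o(2ⁿ), i.e. O(n log n) ≺ g ≺ O(2ⁿ).
Check each option:
  A. n log₂(n) — O(n log n) does not grow strictly faster than f(n)
  B. log(n) — O(log n) does not grow strictly faster than f(n)
  C. eⁿ — O(eⁿ) does not grow strictly slower than h(n)
  D. n² + 5n + 10 — O(n²) is strictly between O(n log n) and O(2ⁿ) ✓

Only option D (n² + 5n + 10) lies strictly between.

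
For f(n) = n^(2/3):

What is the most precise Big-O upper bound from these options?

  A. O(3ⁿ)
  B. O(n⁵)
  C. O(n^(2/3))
C

f(n) = n^(2/3) is O(n^(2/3)).
All listed options are valid Big-O bounds (upper bounds),
but O(n^(2/3)) is the tightest (smallest valid bound).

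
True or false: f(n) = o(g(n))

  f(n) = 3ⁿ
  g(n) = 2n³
False

f(n) = 3ⁿ is O(3ⁿ), and g(n) = 2n³ is O(n³).
Since O(3ⁿ) grows faster than or equal to O(n³), f(n) = o(g(n)) is false.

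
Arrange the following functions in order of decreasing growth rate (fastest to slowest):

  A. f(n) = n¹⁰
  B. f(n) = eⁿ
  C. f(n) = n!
C > B > A

Comparing growth rates:
C = n! is O(n!)
B = eⁿ is O(eⁿ)
A = n¹⁰ is O(n¹⁰)

Therefore, the order from fastest to slowest is: C > B > A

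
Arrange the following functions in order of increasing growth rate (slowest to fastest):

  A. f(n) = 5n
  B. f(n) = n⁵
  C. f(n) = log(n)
C < A < B

Comparing growth rates:
C = log(n) is O(log n)
A = 5n is O(n)
B = n⁵ is O(n⁵)

Therefore, the order from slowest to fastest is: C < A < B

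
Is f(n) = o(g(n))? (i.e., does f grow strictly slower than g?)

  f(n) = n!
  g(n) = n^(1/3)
False

f(n) = n! is O(n!), and g(n) = n^(1/3) is O(n^(1/3)).
Since O(n!) grows faster than or equal to O(n^(1/3)), f(n) = o(g(n)) is false.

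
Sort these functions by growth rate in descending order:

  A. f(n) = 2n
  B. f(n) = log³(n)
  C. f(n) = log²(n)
A > B > C

Comparing growth rates:
A = 2n is O(n)
B = log³(n) is O(log³ n)
C = log²(n) is O(log² n)

Therefore, the order from fastest to slowest is: A > B > C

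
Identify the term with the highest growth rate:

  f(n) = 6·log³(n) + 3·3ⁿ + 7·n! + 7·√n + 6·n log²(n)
7·n!

Looking at each term:
  - 6·log³(n) is O(log³ n)
  - 3·3ⁿ is O(3ⁿ)
  - 7·n! is O(n!)
  - 7·√n is O(√n)
  - 6·n log²(n) is O(n log² n)

The term 7·n! (O(n!)) grows fastest and dominates all others.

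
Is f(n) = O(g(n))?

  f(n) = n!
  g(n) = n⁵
False

f(n) = n! is O(n!), and g(n) = n⁵ is O(n⁵).
Since O(n!) grows faster than O(n⁵), f(n) = O(g(n)) is false.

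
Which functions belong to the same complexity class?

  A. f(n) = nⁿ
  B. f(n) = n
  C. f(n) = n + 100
B and C

Examining each function:
  A. nⁿ is O(nⁿ)
  B. n is O(n)
  C. n + 100 is O(n)

Functions B and C both have the same complexity class.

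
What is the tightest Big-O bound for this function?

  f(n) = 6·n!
O(n!)

The dominant term in 6·n! is 6·n!, which is Θ(n!).
Constants are absorbed, so the tightest bound is O(n!).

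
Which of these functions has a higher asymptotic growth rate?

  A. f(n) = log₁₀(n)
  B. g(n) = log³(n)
B

f(n) = log₁₀(n) is O(log n), while g(n) = log³(n) is O(log³ n).
Since O(log³ n) grows faster than O(log n), g(n) dominates.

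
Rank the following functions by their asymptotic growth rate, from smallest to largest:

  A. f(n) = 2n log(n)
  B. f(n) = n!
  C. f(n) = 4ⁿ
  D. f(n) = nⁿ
A < C < B < D

Comparing growth rates:
A = 2n log(n) is O(n log n)
C = 4ⁿ is O(4ⁿ)
B = n! is O(n!)
D = nⁿ is O(nⁿ)

Therefore, the order from slowest to fastest is: A < C < B < D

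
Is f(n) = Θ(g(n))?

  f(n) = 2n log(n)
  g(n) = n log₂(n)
True

f(n) = 2n log(n) and g(n) = n log₂(n) are both O(n log n).
Since they have the same asymptotic growth rate, f(n) = Θ(g(n)) is true.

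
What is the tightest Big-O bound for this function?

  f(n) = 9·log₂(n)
O(log n)

The dominant term in 9·log₂(n) is 9·log₂(n), which is Θ(log n).
Constants are absorbed, so the tightest bound is O(log n).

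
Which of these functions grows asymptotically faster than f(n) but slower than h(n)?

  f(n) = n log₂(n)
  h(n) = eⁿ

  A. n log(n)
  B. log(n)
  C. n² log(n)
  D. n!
C

We need g(n) with n log₂(n) = o(g(n)) and g(n) = o(eⁿ), i.e. O(n log n) ≺ g ≺ O(eⁿ).
Check each option:
  A. n log(n) — O(n log n) does not grow strictly faster than f(n)
  B. log(n) — O(log n) does not grow strictly faster than f(n)
  C. n² log(n) — O(n² log n) is strictly between O(n log n) and O(eⁿ) ✓
  D. n! — O(n!) does not grow strictly slower than h(n)

Only option C (n² log(n)) lies strictly between.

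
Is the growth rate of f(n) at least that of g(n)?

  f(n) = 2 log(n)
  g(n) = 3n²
False

f(n) = 2 log(n) is O(log n), and g(n) = 3n² is O(n²).
Since O(log n) grows slower than O(n²), f(n) = Ω(g(n)) is false.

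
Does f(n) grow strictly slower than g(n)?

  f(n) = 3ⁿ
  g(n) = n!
True

f(n) = 3ⁿ is O(3ⁿ), and g(n) = n! is O(n!).
Since O(3ⁿ) grows strictly slower than O(n!), f(n) = o(g(n)) is true.
This means lim(n→∞) f(n)/g(n) = 0.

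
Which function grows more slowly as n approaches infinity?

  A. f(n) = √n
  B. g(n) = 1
B

f(n) = √n is O(√n), while g(n) = 1 is O(1).
Since O(1) grows slower than O(√n), g(n) is dominated.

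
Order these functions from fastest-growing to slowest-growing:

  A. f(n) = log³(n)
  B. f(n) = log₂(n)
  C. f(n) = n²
C > A > B

Comparing growth rates:
C = n² is O(n²)
A = log³(n) is O(log³ n)
B = log₂(n) is O(log n)

Therefore, the order from fastest to slowest is: C > A > B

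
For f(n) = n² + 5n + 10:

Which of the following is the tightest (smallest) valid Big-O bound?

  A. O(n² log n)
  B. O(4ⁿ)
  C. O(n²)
C

f(n) = n² + 5n + 10 is O(n²).
All listed options are valid Big-O bounds (upper bounds),
but O(n²) is the tightest (smallest valid bound).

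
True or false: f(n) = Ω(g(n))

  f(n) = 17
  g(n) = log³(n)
False

f(n) = 17 is O(1), and g(n) = log³(n) is O(log³ n).
Since O(1) grows slower than O(log³ n), f(n) = Ω(g(n)) is false.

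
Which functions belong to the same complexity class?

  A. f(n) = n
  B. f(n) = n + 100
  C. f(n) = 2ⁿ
A and B

Examining each function:
  A. n is O(n)
  B. n + 100 is O(n)
  C. 2ⁿ is O(2ⁿ)

Functions A and B both have the same complexity class.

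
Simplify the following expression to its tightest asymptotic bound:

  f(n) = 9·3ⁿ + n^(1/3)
Θ(3ⁿ)

Order the terms by growth rate: n^(1/3) ≺ 9·3ⁿ.
The fastest-growing term 9·3ⁿ dominates as n → ∞; dropping its constant factor gives Θ(3ⁿ).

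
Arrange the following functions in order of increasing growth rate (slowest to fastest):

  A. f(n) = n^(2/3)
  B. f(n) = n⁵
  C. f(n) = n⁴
A < C < B

Comparing growth rates:
A = n^(2/3) is O(n^(2/3))
C = n⁴ is O(n⁴)
B = n⁵ is O(n⁵)

Therefore, the order from slowest to fastest is: A < C < B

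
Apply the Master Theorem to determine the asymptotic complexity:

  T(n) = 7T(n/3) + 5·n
Θ(n^log₃(7))

Master Theorem: a = 7, b = 3, f(n) = 5·n.
Compute the critical exponent d = log₃(7) = 1.771.
Compare f(n) = Θ(n) against n^d:
  k = 1 < d = 1.771, so f(n) = O(n^(d-ε)) — Case 1.
  The recursion cost dominates: T(n) = Θ(n^d) = Θ(n^log₃(7)).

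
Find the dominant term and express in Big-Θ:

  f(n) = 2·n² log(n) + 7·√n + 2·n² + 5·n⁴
Θ(n⁴)

Order the terms by growth rate: 7·√n ≺ 2·n² ≺ 2·n² log(n) ≺ 5·n⁴.
The fastest-growing term 5·n⁴ dominates as n → ∞; dropping its constant factor gives Θ(n⁴).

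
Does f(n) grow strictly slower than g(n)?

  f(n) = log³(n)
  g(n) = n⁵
True

f(n) = log³(n) is O(log³ n), and g(n) = n⁵ is O(n⁵).
Since O(log³ n) grows strictly slower than O(n⁵), f(n) = o(g(n)) is true.
This means lim(n→∞) f(n)/g(n) = 0.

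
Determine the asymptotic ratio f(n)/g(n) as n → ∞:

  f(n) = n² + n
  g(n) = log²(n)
∞

Since n² + n (O(n²)) grows faster than log²(n) (O(log² n)),
the ratio f(n)/g(n) → ∞ as n → ∞.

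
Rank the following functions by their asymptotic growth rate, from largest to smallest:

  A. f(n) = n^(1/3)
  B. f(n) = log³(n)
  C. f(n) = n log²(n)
C > A > B

Comparing growth rates:
C = n log²(n) is O(n log² n)
A = n^(1/3) is O(n^(1/3))
B = log³(n) is O(log³ n)

Therefore, the order from fastest to slowest is: C > A > B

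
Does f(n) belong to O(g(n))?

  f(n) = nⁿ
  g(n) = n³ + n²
False

f(n) = nⁿ is O(nⁿ), and g(n) = n³ + n² is O(n³).
Since O(nⁿ) grows faster than O(n³), f(n) = O(g(n)) is false.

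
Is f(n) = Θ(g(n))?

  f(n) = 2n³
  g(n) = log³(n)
False

f(n) = 2n³ is O(n³), and g(n) = log³(n) is O(log³ n).
Since they have different growth rates, f(n) = Θ(g(n)) is false.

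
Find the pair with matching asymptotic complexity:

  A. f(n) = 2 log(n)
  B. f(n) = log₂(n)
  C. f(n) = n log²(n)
A and B

Examining each function:
  A. 2 log(n) is O(log n)
  B. log₂(n) is O(log n)
  C. n log²(n) is O(n log² n)

Functions A and B both have the same complexity class.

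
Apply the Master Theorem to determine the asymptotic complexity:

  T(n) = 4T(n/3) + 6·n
Θ(n^log₃(4))

Master Theorem: a = 4, b = 3, f(n) = 6·n.
Compute the critical exponent d = log₃(4) = 1.262.
Compare f(n) = Θ(n) against n^d:
  k = 1 < d = 1.262, so f(n) = O(n^(d-ε)) — Case 1.
  The recursion cost dominates: T(n) = Θ(n^d) = Θ(n^log₃(4)).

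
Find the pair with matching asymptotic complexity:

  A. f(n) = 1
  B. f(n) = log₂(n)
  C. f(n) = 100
A and C

Examining each function:
  A. 1 is O(1)
  B. log₂(n) is O(log n)
  C. 100 is O(1)

Functions A and C both have the same complexity class.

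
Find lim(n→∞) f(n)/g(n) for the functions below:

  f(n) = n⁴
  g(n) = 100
∞

Since n⁴ (O(n⁴)) grows faster than 100 (O(1)),
the ratio f(n)/g(n) → ∞ as n → ∞.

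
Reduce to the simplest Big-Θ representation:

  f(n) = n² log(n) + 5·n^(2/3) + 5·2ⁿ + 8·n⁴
Θ(2ⁿ)

Order the terms by growth rate: 5·n^(2/3) ≺ n² log(n) ≺ 8·n⁴ ≺ 5·2ⁿ.
The fastest-growing term 5·2ⁿ dominates as n → ∞; dropping its constant factor gives Θ(2ⁿ).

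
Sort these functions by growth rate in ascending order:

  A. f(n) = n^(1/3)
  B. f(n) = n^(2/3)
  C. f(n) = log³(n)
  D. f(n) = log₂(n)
D < C < A < B

Comparing growth rates:
D = log₂(n) is O(log n)
C = log³(n) is O(log³ n)
A = n^(1/3) is O(n^(1/3))
B = n^(2/3) is O(n^(2/3))

Therefore, the order from slowest to fastest is: D < C < A < B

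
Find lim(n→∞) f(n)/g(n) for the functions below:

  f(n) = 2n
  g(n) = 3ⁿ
0

Since 2n (O(n)) grows slower than 3ⁿ (O(3ⁿ)),
the ratio f(n)/g(n) → 0 as n → ∞.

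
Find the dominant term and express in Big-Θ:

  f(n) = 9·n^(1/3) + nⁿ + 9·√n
Θ(nⁿ)

Order the terms by growth rate: 9·n^(1/3) ≺ 9·√n ≺ nⁿ.
The fastest-growing term nⁿ dominates as n → ∞; dropping its constant factor gives Θ(nⁿ).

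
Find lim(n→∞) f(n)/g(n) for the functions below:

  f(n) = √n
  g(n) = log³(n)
∞

Since √n (O(√n)) grows faster than log³(n) (O(log³ n)),
the ratio f(n)/g(n) → ∞ as n → ∞.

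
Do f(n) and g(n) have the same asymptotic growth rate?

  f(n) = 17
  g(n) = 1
True

f(n) = 17 and g(n) = 1 are both O(1).
Since they have the same asymptotic growth rate, f(n) = Θ(g(n)) is true.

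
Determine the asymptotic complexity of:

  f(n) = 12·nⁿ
O(nⁿ)

The dominant term in 12·nⁿ is 12·nⁿ, which is Θ(nⁿ).
Constants are absorbed, so the tightest bound is O(nⁿ).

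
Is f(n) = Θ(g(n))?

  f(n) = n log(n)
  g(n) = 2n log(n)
True

f(n) = n log(n) and g(n) = 2n log(n) are both O(n log n).
Since they have the same asymptotic growth rate, f(n) = Θ(g(n)) is true.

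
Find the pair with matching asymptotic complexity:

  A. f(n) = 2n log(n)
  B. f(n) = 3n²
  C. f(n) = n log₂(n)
A and C

Examining each function:
  A. 2n log(n) is O(n log n)
  B. 3n² is O(n²)
  C. n log₂(n) is O(n log n)

Functions A and C both have the same complexity class.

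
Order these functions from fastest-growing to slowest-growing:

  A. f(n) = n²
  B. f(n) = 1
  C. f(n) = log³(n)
A > C > B

Comparing growth rates:
A = n² is O(n²)
C = log³(n) is O(log³ n)
B = 1 is O(1)

Therefore, the order from fastest to slowest is: A > C > B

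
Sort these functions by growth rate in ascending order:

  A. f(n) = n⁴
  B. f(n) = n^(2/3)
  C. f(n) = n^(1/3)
C < B < A

Comparing growth rates:
C = n^(1/3) is O(n^(1/3))
B = n^(2/3) is O(n^(2/3))
A = n⁴ is O(n⁴)

Therefore, the order from slowest to fastest is: C < B < A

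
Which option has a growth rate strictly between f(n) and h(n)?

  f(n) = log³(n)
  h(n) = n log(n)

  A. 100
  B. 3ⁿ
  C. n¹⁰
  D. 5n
D

We need g(n) with log³(n) = o(g(n)) and g(n) = o(n log(n)), i.e. O(log³ n) ≺ g ≺ O(n log n).
Check each option:
  A. 100 — O(1) does not grow strictly faster than f(n)
  B. 3ⁿ — O(3ⁿ) does not grow strictly slower than h(n)
  C. n¹⁰ — O(n¹⁰) does not grow strictly slower than h(n)
  D. 5n — O(n) is strictly between O(log³ n) and O(n log n) ✓

Only option D (5n) lies strictly between.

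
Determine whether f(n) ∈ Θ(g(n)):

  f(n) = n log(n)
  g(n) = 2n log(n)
True

f(n) = n log(n) and g(n) = 2n log(n) are both O(n log n).
Since they have the same asymptotic growth rate, f(n) = Θ(g(n)) is true.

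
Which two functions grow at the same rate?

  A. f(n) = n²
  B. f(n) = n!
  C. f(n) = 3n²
A and C

Examining each function:
  A. n² is O(n²)
  B. n! is O(n!)
  C. 3n² is O(n²)

Functions A and C both have the same complexity class.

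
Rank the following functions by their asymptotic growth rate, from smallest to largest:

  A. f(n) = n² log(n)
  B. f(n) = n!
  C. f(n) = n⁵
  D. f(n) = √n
D < A < C < B

Comparing growth rates:
D = √n is O(√n)
A = n² log(n) is O(n² log n)
C = n⁵ is O(n⁵)
B = n! is O(n!)

Therefore, the order from slowest to fastest is: D < A < C < B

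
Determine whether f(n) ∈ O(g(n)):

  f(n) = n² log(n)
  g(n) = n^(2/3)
False

f(n) = n² log(n) is O(n² log n), and g(n) = n^(2/3) is O(n^(2/3)).
Since O(n² log n) grows faster than O(n^(2/3)), f(n) = O(g(n)) is false.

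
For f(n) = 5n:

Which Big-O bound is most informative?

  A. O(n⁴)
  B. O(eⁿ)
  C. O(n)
C

f(n) = 5n is O(n).
All listed options are valid Big-O bounds (upper bounds),
but O(n) is the tightest (smallest valid bound).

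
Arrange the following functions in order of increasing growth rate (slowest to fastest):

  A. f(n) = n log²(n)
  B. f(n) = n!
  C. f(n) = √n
C < A < B

Comparing growth rates:
C = √n is O(√n)
A = n log²(n) is O(n log² n)
B = n! is O(n!)

Therefore, the order from slowest to fastest is: C < A < B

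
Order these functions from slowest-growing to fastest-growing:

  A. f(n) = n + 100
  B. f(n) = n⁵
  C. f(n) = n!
A < B < C

Comparing growth rates:
A = n + 100 is O(n)
B = n⁵ is O(n⁵)
C = n! is O(n!)

Therefore, the order from slowest to fastest is: A < B < C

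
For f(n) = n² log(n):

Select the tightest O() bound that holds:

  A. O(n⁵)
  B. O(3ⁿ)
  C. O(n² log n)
C

f(n) = n² log(n) is O(n² log n).
All listed options are valid Big-O bounds (upper bounds),
but O(n² log n) is the tightest (smallest valid bound).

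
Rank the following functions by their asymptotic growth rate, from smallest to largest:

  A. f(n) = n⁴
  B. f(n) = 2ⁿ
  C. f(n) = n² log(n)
C < A < B

Comparing growth rates:
C = n² log(n) is O(n² log n)
A = n⁴ is O(n⁴)
B = 2ⁿ is O(2ⁿ)

Therefore, the order from slowest to fastest is: C < A < B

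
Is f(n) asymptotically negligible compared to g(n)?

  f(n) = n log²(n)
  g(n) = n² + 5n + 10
True

f(n) = n log²(n) is O(n log² n), and g(n) = n² + 5n + 10 is O(n²).
Since O(n log² n) grows strictly slower than O(n²), f(n) = o(g(n)) is true.
This means lim(n→∞) f(n)/g(n) = 0.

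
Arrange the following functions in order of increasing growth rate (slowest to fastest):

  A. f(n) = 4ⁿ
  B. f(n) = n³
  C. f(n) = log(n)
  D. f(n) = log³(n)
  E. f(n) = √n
C < D < E < B < A

Comparing growth rates:
C = log(n) is O(log n)
D = log³(n) is O(log³ n)
E = √n is O(√n)
B = n³ is O(n³)
A = 4ⁿ is O(4ⁿ)

Therefore, the order from slowest to fastest is: C < D < E < B < A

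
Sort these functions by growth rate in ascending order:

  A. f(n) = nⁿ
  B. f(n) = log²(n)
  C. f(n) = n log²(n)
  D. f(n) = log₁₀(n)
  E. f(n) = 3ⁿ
D < B < C < E < A

Comparing growth rates:
D = log₁₀(n) is O(log n)
B = log²(n) is O(log² n)
C = n log²(n) is O(n log² n)
E = 3ⁿ is O(3ⁿ)
A = nⁿ is O(nⁿ)

Therefore, the order from slowest to fastest is: D < B < C < E < A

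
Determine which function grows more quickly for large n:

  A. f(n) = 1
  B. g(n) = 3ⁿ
B

f(n) = 1 is O(1), while g(n) = 3ⁿ is O(3ⁿ).
Since O(3ⁿ) grows faster than O(1), g(n) dominates.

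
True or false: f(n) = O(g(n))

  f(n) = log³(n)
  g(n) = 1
False

f(n) = log³(n) is O(log³ n), and g(n) = 1 is O(1).
Since O(log³ n) grows faster than O(1), f(n) = O(g(n)) is false.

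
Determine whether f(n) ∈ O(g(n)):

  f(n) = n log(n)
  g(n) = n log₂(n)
True

f(n) = n log(n) and g(n) = n log₂(n) are both O(n log n).
Big-O permits equal growth rates (f ≤ c·g for some c), so f(n) = O(g(n)) is true.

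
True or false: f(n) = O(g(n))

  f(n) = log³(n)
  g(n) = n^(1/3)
True

f(n) = log³(n) is O(log³ n), and g(n) = n^(1/3) is O(n^(1/3)).
Since O(log³ n) ⊆ O(n^(1/3)) (f grows no faster than g), f(n) = O(g(n)) is true.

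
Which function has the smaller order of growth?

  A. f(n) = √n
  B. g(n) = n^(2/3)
A

f(n) = √n is O(√n), while g(n) = n^(2/3) is O(n^(2/3)).
Since O(√n) grows slower than O(n^(2/3)), f(n) is dominated.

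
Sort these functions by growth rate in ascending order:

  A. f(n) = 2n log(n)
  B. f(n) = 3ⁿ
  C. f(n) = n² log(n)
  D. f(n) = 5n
D < A < C < B

Comparing growth rates:
D = 5n is O(n)
A = 2n log(n) is O(n log n)
C = n² log(n) is O(n² log n)
B = 3ⁿ is O(3ⁿ)

Therefore, the order from slowest to fastest is: D < A < C < B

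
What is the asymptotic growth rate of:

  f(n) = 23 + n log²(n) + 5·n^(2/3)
Θ(n log² n)

Order the terms by growth rate: 23 ≺ 5·n^(2/3) ≺ n log²(n).
The fastest-growing term n log²(n) dominates as n → ∞; dropping its constant factor gives Θ(n log² n).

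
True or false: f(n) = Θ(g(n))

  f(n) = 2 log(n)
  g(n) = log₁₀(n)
True

f(n) = 2 log(n) and g(n) = log₁₀(n) are both O(log n).
Since they have the same asymptotic growth rate, f(n) = Θ(g(n)) is true.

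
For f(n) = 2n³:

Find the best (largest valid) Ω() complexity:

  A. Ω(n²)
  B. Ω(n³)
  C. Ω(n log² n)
B

f(n) = 2n³ is Ω(n³).
All listed options are valid Big-Ω bounds (lower bounds),
but Ω(n³) is the tightest (largest valid bound).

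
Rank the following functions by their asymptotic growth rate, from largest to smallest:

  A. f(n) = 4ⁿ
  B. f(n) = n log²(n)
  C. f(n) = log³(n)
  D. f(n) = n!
D > A > B > C

Comparing growth rates:
D = n! is O(n!)
A = 4ⁿ is O(4ⁿ)
B = n log²(n) is O(n log² n)
C = log³(n) is O(log³ n)

Therefore, the order from fastest to slowest is: D > A > B > C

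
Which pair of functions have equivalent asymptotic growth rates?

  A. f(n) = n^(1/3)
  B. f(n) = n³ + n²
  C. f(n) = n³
B and C

Examining each function:
  A. n^(1/3) is O(n^(1/3))
  B. n³ + n² is O(n³)
  C. n³ is O(n³)

Functions B and C both have the same complexity class.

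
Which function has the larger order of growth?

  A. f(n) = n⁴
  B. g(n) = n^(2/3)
A

f(n) = n⁴ is O(n⁴), while g(n) = n^(2/3) is O(n^(2/3)).
Since O(n⁴) grows faster than O(n^(2/3)), f(n) dominates.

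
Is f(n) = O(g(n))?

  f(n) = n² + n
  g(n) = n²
True

f(n) = n² + n and g(n) = n² are both O(n²).
Big-O permits equal growth rates (f ≤ c·g for some c), so f(n) = O(g(n)) is true.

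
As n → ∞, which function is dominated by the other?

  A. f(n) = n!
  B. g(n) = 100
B

f(n) = n! is O(n!), while g(n) = 100 is O(1).
Since O(1) grows slower than O(n!), g(n) is dominated.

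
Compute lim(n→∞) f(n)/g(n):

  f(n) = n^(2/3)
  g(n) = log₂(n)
∞

Since n^(2/3) (O(n^(2/3))) grows faster than log₂(n) (O(log n)),
the ratio f(n)/g(n) → ∞ as n → ∞.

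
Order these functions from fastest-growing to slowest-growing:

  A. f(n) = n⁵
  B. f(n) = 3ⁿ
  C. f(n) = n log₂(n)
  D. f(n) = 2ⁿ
B > D > A > C

Comparing growth rates:
B = 3ⁿ is O(3ⁿ)
D = 2ⁿ is O(2ⁿ)
A = n⁵ is O(n⁵)
C = n log₂(n) is O(n log n)

Therefore, the order from fastest to slowest is: B > D > A > C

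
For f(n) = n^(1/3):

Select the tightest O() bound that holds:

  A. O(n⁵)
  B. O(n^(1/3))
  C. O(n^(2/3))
B

f(n) = n^(1/3) is O(n^(1/3)).
All listed options are valid Big-O bounds (upper bounds),
but O(n^(1/3)) is the tightest (smallest valid bound).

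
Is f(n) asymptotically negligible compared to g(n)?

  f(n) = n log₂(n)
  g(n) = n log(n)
False

f(n) = n log₂(n) is O(n log n), and g(n) = n log(n) is O(n log n).
Since they have the same growth rate, f(n) = o(g(n)) is false.
(f = o(g) requires f to grow strictly slower, not equal.)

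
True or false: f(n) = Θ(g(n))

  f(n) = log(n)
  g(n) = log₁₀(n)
True

f(n) = log(n) and g(n) = log₁₀(n) are both O(log n).
Since they have the same asymptotic growth rate, f(n) = Θ(g(n)) is true.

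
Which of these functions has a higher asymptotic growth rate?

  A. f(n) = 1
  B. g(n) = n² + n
B

f(n) = 1 is O(1), while g(n) = n² + n is O(n²).
Since O(n²) grows faster than O(1), g(n) dominates.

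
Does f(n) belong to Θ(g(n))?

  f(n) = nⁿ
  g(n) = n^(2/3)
False

f(n) = nⁿ is O(nⁿ), and g(n) = n^(2/3) is O(n^(2/3)).
Since they have different growth rates, f(n) = Θ(g(n)) is false.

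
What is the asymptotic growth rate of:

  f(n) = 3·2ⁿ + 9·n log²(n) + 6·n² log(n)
Θ(2ⁿ)

Order the terms by growth rate: 9·n log²(n) ≺ 6·n² log(n) ≺ 3·2ⁿ.
The fastest-growing term 3·2ⁿ dominates as n → ∞; dropping its constant factor gives Θ(2ⁿ).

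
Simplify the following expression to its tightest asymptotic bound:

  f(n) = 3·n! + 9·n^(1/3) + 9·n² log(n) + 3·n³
Θ(n!)

Order the terms by growth rate: 9·n^(1/3) ≺ 9·n² log(n) ≺ 3·n³ ≺ 3·n!.
The fastest-growing term 3·n! dominates as n → ∞; dropping its constant factor gives Θ(n!).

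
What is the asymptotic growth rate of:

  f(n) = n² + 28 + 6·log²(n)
Θ(n²)

Order the terms by growth rate: 28 ≺ 6·log²(n) ≺ n².
The fastest-growing term n² dominates as n → ∞; dropping its constant factor gives Θ(n²).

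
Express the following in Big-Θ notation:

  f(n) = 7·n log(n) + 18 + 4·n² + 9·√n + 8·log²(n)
Θ(n²)

Order the terms by growth rate: 18 ≺ 8·log²(n) ≺ 9·√n ≺ 7·n log(n) ≺ 4·n².
The fastest-growing term 4·n² dominates as n → ∞; dropping its constant factor gives Θ(n²).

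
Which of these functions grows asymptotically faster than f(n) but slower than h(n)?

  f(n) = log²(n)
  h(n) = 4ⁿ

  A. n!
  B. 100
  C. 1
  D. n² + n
D

We need g(n) with log²(n) = o(g(n)) and g(n) = o(4ⁿ), i.e. O(log² n) ≺ g ≺ O(4ⁿ).
Check each option:
  A. n! — O(n!) does not grow strictly slower than h(n)
  B. 100 — O(1) does not grow strictly faster than f(n)
  C. 1 — O(1) does not grow strictly faster than f(n)
  D. n² + n — O(n²) is strictly between O(log² n) and O(4ⁿ) ✓

Only option D (n² + n) lies strictly between.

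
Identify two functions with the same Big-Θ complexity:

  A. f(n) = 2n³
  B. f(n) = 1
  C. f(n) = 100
B and C

Examining each function:
  A. 2n³ is O(n³)
  B. 1 is O(1)
  C. 100 is O(1)

Functions B and C both have the same complexity class.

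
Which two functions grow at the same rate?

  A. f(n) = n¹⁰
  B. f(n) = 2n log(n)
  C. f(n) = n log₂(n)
B and C

Examining each function:
  A. n¹⁰ is O(n¹⁰)
  B. 2n log(n) is O(n log n)
  C. n log₂(n) is O(n log n)

Functions B and C both have the same complexity class.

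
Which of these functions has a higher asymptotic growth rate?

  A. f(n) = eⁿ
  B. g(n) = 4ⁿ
B

f(n) = eⁿ is O(eⁿ), while g(n) = 4ⁿ is O(4ⁿ).
Since O(4ⁿ) grows faster than O(eⁿ), g(n) dominates.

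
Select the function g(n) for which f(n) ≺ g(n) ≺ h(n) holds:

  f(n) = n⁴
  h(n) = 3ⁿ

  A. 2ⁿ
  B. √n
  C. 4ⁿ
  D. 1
A

We need g(n) with n⁴ = o(g(n)) and g(n) = o(3ⁿ), i.e. O(n⁴) ≺ g ≺ O(3ⁿ).
Check each option:
  A. 2ⁿ — O(2ⁿ) is strictly between O(n⁴) and O(3ⁿ) ✓
  B. √n — O(√n) does not grow strictly faster than f(n)
  C. 4ⁿ — O(4ⁿ) does not grow strictly slower than h(n)
  D. 1 — O(1) does not grow strictly faster than f(n)

Only option A (2ⁿ) lies strictly between.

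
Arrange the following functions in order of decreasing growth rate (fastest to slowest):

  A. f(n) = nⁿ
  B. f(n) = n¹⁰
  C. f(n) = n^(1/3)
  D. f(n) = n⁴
A > B > D > C

Comparing growth rates:
A = nⁿ is O(nⁿ)
B = n¹⁰ is O(n¹⁰)
D = n⁴ is O(n⁴)
C = n^(1/3) is O(n^(1/3))

Therefore, the order from fastest to slowest is: A > B > D > C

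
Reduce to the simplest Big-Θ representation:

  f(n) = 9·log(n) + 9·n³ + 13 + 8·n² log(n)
Θ(n³)

Order the terms by growth rate: 13 ≺ 9·log(n) ≺ 8·n² log(n) ≺ 9·n³.
The fastest-growing term 9·n³ dominates as n → ∞; dropping its constant factor gives Θ(n³).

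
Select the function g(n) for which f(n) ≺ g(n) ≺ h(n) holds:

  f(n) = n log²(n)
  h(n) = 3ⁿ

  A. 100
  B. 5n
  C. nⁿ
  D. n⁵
D

We need g(n) with n log²(n) = o(g(n)) and g(n) = o(3ⁿ), i.e. O(n log² n) ≺ g ≺ O(3ⁿ).
Check each option:
  A. 100 — O(1) does not grow strictly faster than f(n)
  B. 5n — O(n) does not grow strictly faster than f(n)
  C. nⁿ — O(nⁿ) does not grow strictly slower than h(n)
  D. n⁵ — O(n⁵) is strictly between O(n log² n) and O(3ⁿ) ✓

Only option D (n⁵) lies strictly between.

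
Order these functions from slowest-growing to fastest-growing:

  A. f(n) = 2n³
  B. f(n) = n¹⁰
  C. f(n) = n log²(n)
C < A < B

Comparing growth rates:
C = n log²(n) is O(n log² n)
A = 2n³ is O(n³)
B = n¹⁰ is O(n¹⁰)

Therefore, the order from slowest to fastest is: C < A < B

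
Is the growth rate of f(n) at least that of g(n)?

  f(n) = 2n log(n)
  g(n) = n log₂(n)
True

f(n) = 2n log(n) and g(n) = n log₂(n) are both O(n log n).
Big-Ω permits equal growth rates (f ≥ c·g for some c > 0), so f(n) = Ω(g(n)) is true.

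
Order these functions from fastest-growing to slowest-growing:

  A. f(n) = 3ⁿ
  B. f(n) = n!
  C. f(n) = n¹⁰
B > A > C

Comparing growth rates:
B = n! is O(n!)
A = 3ⁿ is O(3ⁿ)
C = n¹⁰ is O(n¹⁰)

Therefore, the order from fastest to slowest is: B > A > C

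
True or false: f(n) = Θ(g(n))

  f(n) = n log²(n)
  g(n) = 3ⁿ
False

f(n) = n log²(n) is O(n log² n), and g(n) = 3ⁿ is O(3ⁿ).
Since they have different growth rates, f(n) = Θ(g(n)) is false.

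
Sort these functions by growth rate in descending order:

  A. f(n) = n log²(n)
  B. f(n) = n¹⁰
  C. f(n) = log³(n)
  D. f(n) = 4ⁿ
D > B > A > C

Comparing growth rates:
D = 4ⁿ is O(4ⁿ)
B = n¹⁰ is O(n¹⁰)
A = n log²(n) is O(n log² n)
C = log³(n) is O(log³ n)

Therefore, the order from fastest to slowest is: D > B > A > C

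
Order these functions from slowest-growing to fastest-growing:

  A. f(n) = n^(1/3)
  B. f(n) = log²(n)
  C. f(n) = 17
C < B < A

Comparing growth rates:
C = 17 is O(1)
B = log²(n) is O(log² n)
A = n^(1/3) is O(n^(1/3))

Therefore, the order from slowest to fastest is: C < B < A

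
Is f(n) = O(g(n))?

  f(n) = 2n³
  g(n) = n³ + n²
True

f(n) = 2n³ and g(n) = n³ + n² are both O(n³).
Big-O permits equal growth rates (f ≤ c·g for some c), so f(n) = O(g(n)) is true.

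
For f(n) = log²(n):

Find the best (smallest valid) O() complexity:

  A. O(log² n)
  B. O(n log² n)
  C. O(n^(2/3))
A

f(n) = log²(n) is O(log² n).
All listed options are valid Big-O bounds (upper bounds),
but O(log² n) is the tightest (smallest valid bound).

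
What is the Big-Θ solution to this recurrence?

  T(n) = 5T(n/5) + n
Θ(n log n)

Master Theorem: a = 5, b = 5, f(n) = n.
Compute the critical exponent d = log₅(5) = 1.
Compare f(n) = Θ(n) against n^d:
  k = 1 = d, so f(n) = Θ(n^d) — Case 2.
  Work is balanced across levels: T(n) = Θ(n^d log n) = Θ(n log n).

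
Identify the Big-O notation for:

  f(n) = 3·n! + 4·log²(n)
O(n!)

The dominant term in 3·n! + 4·log²(n) is 3·n!, which is Θ(n!).
Lower-order terms (4·log²(n)) are asymptotically negligible.
Constants are absorbed, so the tightest bound is O(n!).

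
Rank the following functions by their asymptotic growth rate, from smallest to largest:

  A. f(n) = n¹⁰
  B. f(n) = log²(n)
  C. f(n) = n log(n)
B < C < A

Comparing growth rates:
B = log²(n) is O(log² n)
C = n log(n) is O(n log n)
A = n¹⁰ is O(n¹⁰)

Therefore, the order from slowest to fastest is: B < C < A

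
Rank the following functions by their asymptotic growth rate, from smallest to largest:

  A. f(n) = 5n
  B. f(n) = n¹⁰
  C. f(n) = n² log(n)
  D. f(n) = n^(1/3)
D < A < C < B

Comparing growth rates:
D = n^(1/3) is O(n^(1/3))
A = 5n is O(n)
C = n² log(n) is O(n² log n)
B = n¹⁰ is O(n¹⁰)

Therefore, the order from slowest to fastest is: D < A < C < B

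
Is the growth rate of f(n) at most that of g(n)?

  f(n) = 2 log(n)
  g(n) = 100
False

f(n) = 2 log(n) is O(log n), and g(n) = 100 is O(1).
Since O(log n) grows faster than O(1), f(n) = O(g(n)) is false.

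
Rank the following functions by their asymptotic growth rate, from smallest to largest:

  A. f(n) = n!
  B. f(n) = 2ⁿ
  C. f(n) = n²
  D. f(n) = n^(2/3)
D < C < B < A

Comparing growth rates:
D = n^(2/3) is O(n^(2/3))
C = n² is O(n²)
B = 2ⁿ is O(2ⁿ)
A = n! is O(n!)

Therefore, the order from slowest to fastest is: D < C < B < A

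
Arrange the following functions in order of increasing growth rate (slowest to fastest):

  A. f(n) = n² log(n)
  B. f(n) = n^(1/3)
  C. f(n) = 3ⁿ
B < A < C

Comparing growth rates:
B = n^(1/3) is O(n^(1/3))
A = n² log(n) is O(n² log n)
C = 3ⁿ is O(3ⁿ)

Therefore, the order from slowest to fastest is: B < A < C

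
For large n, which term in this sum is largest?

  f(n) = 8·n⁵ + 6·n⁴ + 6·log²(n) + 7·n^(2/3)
8·n⁵

Looking at each term:
  - 8·n⁵ is O(n⁵)
  - 6·n⁴ is O(n⁴)
  - 6·log²(n) is O(log² n)
  - 7·n^(2/3) is O(n^(2/3))

The term 8·n⁵ (O(n⁵)) grows fastest and dominates all others.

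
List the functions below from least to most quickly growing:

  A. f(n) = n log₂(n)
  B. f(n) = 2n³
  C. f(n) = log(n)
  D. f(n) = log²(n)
C < D < A < B

Comparing growth rates:
C = log(n) is O(log n)
D = log²(n) is O(log² n)
A = n log₂(n) is O(n log n)
B = 2n³ is O(n³)

Therefore, the order from slowest to fastest is: C < D < A < B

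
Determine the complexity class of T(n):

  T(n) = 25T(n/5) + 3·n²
Θ(n² log n)

Master Theorem: a = 25, b = 5, f(n) = 3·n².
Compute the critical exponent d = log₅(25) = 2.
Compare f(n) = Θ(n²) against n^d:
  k = 2 = d, so f(n) = Θ(n^d) — Case 2.
  Work is balanced across levels: T(n) = Θ(n^d log n) = Θ(n² log n).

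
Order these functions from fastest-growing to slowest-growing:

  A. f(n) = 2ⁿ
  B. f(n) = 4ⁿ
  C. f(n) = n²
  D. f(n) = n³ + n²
B > A > D > C

Comparing growth rates:
B = 4ⁿ is O(4ⁿ)
A = 2ⁿ is O(2ⁿ)
D = n³ + n² is O(n³)
C = n² is O(n²)

Therefore, the order from fastest to slowest is: B > A > D > C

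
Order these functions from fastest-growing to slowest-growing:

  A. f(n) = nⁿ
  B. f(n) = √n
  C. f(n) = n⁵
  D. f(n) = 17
A > C > B > D

Comparing growth rates:
A = nⁿ is O(nⁿ)
C = n⁵ is O(n⁵)
B = √n is O(√n)
D = 17 is O(1)

Therefore, the order from fastest to slowest is: A > C > B > D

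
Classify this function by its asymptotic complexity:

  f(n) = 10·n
O(n)

The dominant term in 10·n is 10·n, which is Θ(n).
Constants are absorbed, so the tightest bound is O(n).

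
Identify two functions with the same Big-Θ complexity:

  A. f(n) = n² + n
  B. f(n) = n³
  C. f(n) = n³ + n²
B and C

Examining each function:
  A. n² + n is O(n²)
  B. n³ is O(n³)
  C. n³ + n² is O(n³)

Functions B and C both have the same complexity class.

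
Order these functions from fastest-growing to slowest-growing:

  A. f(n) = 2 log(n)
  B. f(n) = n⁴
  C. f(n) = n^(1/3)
B > C > A

Comparing growth rates:
B = n⁴ is O(n⁴)
C = n^(1/3) is O(n^(1/3))
A = 2 log(n) is O(log n)

Therefore, the order from fastest to slowest is: B > C > A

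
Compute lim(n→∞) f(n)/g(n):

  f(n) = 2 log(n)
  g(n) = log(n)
2

Since 2 log(n) and log(n) have the same growth rate (O(log n)),
the ratio converges to a constant: 2.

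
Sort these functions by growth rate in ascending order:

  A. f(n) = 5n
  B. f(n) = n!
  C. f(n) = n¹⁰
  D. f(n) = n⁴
A < D < C < B

Comparing growth rates:
A = 5n is O(n)
D = n⁴ is O(n⁴)
C = n¹⁰ is O(n¹⁰)
B = n! is O(n!)

Therefore, the order from slowest to fastest is: A < D < C < B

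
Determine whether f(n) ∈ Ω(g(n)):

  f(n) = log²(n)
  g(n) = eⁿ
False

f(n) = log²(n) is O(log² n), and g(n) = eⁿ is O(eⁿ).
Since O(log² n) grows slower than O(eⁿ), f(n) = Ω(g(n)) is false.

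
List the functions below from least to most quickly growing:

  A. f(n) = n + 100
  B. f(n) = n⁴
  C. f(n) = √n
C < A < B

Comparing growth rates:
C = √n is O(√n)
A = n + 100 is O(n)
B = n⁴ is O(n⁴)

Therefore, the order from slowest to fastest is: C < A < B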